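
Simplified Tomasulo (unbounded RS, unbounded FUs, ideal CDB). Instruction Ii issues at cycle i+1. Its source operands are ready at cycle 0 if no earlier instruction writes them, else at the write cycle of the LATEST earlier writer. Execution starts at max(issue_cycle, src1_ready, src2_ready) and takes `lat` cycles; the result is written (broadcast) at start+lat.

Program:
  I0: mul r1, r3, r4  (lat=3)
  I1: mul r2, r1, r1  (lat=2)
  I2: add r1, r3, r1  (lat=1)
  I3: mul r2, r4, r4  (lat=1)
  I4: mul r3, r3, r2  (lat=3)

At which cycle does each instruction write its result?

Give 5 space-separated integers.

I0 mul r1: issue@1 deps=(None,None) exec_start@1 write@4
I1 mul r2: issue@2 deps=(0,0) exec_start@4 write@6
I2 add r1: issue@3 deps=(None,0) exec_start@4 write@5
I3 mul r2: issue@4 deps=(None,None) exec_start@4 write@5
I4 mul r3: issue@5 deps=(None,3) exec_start@5 write@8

Answer: 4 6 5 5 8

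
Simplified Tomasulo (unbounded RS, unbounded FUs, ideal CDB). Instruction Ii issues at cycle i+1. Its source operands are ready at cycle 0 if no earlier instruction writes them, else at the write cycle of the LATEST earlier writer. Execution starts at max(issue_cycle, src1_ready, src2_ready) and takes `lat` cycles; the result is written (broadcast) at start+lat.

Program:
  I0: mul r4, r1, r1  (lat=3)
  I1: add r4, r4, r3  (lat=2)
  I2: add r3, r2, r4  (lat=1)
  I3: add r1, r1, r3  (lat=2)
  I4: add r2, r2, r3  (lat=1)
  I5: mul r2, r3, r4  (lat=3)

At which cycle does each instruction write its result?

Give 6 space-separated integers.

I0 mul r4: issue@1 deps=(None,None) exec_start@1 write@4
I1 add r4: issue@2 deps=(0,None) exec_start@4 write@6
I2 add r3: issue@3 deps=(None,1) exec_start@6 write@7
I3 add r1: issue@4 deps=(None,2) exec_start@7 write@9
I4 add r2: issue@5 deps=(None,2) exec_start@7 write@8
I5 mul r2: issue@6 deps=(2,1) exec_start@7 write@10

Answer: 4 6 7 9 8 10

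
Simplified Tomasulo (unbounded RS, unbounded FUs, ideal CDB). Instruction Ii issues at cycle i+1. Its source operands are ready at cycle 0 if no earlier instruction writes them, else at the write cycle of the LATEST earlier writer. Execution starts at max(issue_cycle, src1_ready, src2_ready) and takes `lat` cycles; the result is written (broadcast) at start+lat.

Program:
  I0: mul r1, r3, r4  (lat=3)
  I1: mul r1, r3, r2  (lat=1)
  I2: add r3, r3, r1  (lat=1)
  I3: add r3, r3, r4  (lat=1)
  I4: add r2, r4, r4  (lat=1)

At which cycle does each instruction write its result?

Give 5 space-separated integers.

I0 mul r1: issue@1 deps=(None,None) exec_start@1 write@4
I1 mul r1: issue@2 deps=(None,None) exec_start@2 write@3
I2 add r3: issue@3 deps=(None,1) exec_start@3 write@4
I3 add r3: issue@4 deps=(2,None) exec_start@4 write@5
I4 add r2: issue@5 deps=(None,None) exec_start@5 write@6

Answer: 4 3 4 5 6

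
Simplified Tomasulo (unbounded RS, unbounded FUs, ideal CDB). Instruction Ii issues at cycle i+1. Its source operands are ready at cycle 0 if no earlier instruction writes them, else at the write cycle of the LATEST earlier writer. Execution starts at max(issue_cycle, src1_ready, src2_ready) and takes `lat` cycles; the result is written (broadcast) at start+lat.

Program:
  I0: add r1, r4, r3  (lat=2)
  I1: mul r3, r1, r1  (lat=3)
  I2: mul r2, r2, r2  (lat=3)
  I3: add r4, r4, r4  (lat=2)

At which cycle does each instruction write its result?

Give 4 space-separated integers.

I0 add r1: issue@1 deps=(None,None) exec_start@1 write@3
I1 mul r3: issue@2 deps=(0,0) exec_start@3 write@6
I2 mul r2: issue@3 deps=(None,None) exec_start@3 write@6
I3 add r4: issue@4 deps=(None,None) exec_start@4 write@6

Answer: 3 6 6 6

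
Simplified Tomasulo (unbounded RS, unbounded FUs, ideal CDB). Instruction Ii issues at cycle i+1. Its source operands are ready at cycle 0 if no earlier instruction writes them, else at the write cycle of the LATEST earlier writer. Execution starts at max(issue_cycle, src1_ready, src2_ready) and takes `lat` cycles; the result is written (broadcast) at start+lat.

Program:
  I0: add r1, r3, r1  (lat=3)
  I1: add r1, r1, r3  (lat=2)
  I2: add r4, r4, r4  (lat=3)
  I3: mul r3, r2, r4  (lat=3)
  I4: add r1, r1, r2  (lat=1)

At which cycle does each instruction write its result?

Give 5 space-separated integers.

I0 add r1: issue@1 deps=(None,None) exec_start@1 write@4
I1 add r1: issue@2 deps=(0,None) exec_start@4 write@6
I2 add r4: issue@3 deps=(None,None) exec_start@3 write@6
I3 mul r3: issue@4 deps=(None,2) exec_start@6 write@9
I4 add r1: issue@5 deps=(1,None) exec_start@6 write@7

Answer: 4 6 6 9 7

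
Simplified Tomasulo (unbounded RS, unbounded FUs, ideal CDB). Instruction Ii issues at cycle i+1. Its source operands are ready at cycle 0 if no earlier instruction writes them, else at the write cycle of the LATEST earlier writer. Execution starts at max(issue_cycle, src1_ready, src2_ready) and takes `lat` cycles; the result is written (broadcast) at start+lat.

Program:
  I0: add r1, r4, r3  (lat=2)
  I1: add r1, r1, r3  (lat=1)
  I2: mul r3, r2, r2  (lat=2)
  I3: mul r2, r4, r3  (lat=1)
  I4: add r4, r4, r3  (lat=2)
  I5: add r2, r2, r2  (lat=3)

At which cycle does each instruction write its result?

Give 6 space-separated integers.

Answer: 3 4 5 6 7 9

Derivation:
I0 add r1: issue@1 deps=(None,None) exec_start@1 write@3
I1 add r1: issue@2 deps=(0,None) exec_start@3 write@4
I2 mul r3: issue@3 deps=(None,None) exec_start@3 write@5
I3 mul r2: issue@4 deps=(None,2) exec_start@5 write@6
I4 add r4: issue@5 deps=(None,2) exec_start@5 write@7
I5 add r2: issue@6 deps=(3,3) exec_start@6 write@9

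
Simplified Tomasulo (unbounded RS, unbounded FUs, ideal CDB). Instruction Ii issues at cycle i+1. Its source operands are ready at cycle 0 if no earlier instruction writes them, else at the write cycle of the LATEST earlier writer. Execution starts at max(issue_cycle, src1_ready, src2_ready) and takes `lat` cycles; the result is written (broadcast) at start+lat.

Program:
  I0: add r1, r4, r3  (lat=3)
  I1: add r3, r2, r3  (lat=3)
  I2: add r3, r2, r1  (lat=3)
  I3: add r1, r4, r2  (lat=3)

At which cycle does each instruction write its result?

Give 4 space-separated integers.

Answer: 4 5 7 7

Derivation:
I0 add r1: issue@1 deps=(None,None) exec_start@1 write@4
I1 add r3: issue@2 deps=(None,None) exec_start@2 write@5
I2 add r3: issue@3 deps=(None,0) exec_start@4 write@7
I3 add r1: issue@4 deps=(None,None) exec_start@4 write@7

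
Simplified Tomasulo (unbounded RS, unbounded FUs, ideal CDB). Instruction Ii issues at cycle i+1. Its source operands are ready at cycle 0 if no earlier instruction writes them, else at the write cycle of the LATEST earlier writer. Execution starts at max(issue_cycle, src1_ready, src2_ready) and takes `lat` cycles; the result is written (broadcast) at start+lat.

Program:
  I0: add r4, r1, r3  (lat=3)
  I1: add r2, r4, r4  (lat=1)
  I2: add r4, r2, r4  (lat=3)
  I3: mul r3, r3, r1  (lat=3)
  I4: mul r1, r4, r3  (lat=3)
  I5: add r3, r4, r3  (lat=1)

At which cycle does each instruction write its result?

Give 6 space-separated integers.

Answer: 4 5 8 7 11 9

Derivation:
I0 add r4: issue@1 deps=(None,None) exec_start@1 write@4
I1 add r2: issue@2 deps=(0,0) exec_start@4 write@5
I2 add r4: issue@3 deps=(1,0) exec_start@5 write@8
I3 mul r3: issue@4 deps=(None,None) exec_start@4 write@7
I4 mul r1: issue@5 deps=(2,3) exec_start@8 write@11
I5 add r3: issue@6 deps=(2,3) exec_start@8 write@9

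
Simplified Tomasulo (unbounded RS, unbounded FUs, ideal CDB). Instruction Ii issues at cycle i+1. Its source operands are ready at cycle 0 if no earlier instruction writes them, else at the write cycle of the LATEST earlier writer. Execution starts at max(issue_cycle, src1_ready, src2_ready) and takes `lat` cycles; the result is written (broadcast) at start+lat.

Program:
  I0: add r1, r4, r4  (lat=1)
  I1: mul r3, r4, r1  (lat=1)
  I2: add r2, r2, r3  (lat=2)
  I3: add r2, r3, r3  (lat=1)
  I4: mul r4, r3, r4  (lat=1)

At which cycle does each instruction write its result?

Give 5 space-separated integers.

Answer: 2 3 5 5 6

Derivation:
I0 add r1: issue@1 deps=(None,None) exec_start@1 write@2
I1 mul r3: issue@2 deps=(None,0) exec_start@2 write@3
I2 add r2: issue@3 deps=(None,1) exec_start@3 write@5
I3 add r2: issue@4 deps=(1,1) exec_start@4 write@5
I4 mul r4: issue@5 deps=(1,None) exec_start@5 write@6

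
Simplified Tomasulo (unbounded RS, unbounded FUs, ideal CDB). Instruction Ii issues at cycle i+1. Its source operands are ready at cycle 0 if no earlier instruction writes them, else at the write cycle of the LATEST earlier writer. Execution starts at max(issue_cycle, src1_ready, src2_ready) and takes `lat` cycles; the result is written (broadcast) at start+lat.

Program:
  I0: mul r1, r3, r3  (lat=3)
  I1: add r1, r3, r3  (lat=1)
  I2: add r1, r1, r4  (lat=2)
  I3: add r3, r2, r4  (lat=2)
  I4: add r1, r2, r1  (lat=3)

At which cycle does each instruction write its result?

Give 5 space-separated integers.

Answer: 4 3 5 6 8

Derivation:
I0 mul r1: issue@1 deps=(None,None) exec_start@1 write@4
I1 add r1: issue@2 deps=(None,None) exec_start@2 write@3
I2 add r1: issue@3 deps=(1,None) exec_start@3 write@5
I3 add r3: issue@4 deps=(None,None) exec_start@4 write@6
I4 add r1: issue@5 deps=(None,2) exec_start@5 write@8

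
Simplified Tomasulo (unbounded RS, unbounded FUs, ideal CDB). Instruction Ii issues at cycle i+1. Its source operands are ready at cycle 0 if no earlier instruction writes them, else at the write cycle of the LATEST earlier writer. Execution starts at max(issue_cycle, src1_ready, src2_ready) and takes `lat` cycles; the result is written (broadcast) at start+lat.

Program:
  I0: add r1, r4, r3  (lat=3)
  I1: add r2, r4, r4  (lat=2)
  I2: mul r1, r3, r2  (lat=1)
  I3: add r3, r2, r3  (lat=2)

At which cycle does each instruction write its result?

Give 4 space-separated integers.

Answer: 4 4 5 6

Derivation:
I0 add r1: issue@1 deps=(None,None) exec_start@1 write@4
I1 add r2: issue@2 deps=(None,None) exec_start@2 write@4
I2 mul r1: issue@3 deps=(None,1) exec_start@4 write@5
I3 add r3: issue@4 deps=(1,None) exec_start@4 write@6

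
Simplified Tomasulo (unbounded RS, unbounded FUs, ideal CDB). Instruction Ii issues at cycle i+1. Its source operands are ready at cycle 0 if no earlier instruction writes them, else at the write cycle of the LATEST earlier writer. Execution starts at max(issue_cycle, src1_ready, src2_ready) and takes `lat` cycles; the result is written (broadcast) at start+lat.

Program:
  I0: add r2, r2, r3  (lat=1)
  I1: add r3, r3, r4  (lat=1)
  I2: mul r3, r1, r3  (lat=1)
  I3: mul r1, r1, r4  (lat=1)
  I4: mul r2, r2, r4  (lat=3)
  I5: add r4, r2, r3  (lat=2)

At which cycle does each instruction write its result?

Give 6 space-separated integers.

Answer: 2 3 4 5 8 10

Derivation:
I0 add r2: issue@1 deps=(None,None) exec_start@1 write@2
I1 add r3: issue@2 deps=(None,None) exec_start@2 write@3
I2 mul r3: issue@3 deps=(None,1) exec_start@3 write@4
I3 mul r1: issue@4 deps=(None,None) exec_start@4 write@5
I4 mul r2: issue@5 deps=(0,None) exec_start@5 write@8
I5 add r4: issue@6 deps=(4,2) exec_start@8 write@10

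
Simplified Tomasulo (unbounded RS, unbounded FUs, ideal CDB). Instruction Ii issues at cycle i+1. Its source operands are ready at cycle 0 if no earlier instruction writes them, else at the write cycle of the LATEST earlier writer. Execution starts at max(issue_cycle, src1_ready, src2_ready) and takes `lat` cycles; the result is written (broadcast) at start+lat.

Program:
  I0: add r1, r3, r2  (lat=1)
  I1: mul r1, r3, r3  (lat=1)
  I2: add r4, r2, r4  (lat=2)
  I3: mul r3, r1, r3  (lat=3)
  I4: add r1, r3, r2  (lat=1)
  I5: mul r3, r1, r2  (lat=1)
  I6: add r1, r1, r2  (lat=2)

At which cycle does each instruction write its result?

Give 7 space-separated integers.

I0 add r1: issue@1 deps=(None,None) exec_start@1 write@2
I1 mul r1: issue@2 deps=(None,None) exec_start@2 write@3
I2 add r4: issue@3 deps=(None,None) exec_start@3 write@5
I3 mul r3: issue@4 deps=(1,None) exec_start@4 write@7
I4 add r1: issue@5 deps=(3,None) exec_start@7 write@8
I5 mul r3: issue@6 deps=(4,None) exec_start@8 write@9
I6 add r1: issue@7 deps=(4,None) exec_start@8 write@10

Answer: 2 3 5 7 8 9 10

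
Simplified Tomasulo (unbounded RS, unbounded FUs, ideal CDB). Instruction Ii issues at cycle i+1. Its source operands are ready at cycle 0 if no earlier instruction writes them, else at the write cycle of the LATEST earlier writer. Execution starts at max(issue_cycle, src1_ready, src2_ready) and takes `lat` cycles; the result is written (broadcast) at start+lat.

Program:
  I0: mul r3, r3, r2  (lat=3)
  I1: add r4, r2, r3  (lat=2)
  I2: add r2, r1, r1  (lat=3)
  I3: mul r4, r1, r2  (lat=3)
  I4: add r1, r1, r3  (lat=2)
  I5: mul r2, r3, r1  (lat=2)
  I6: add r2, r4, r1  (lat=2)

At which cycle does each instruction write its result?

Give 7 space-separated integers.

Answer: 4 6 6 9 7 9 11

Derivation:
I0 mul r3: issue@1 deps=(None,None) exec_start@1 write@4
I1 add r4: issue@2 deps=(None,0) exec_start@4 write@6
I2 add r2: issue@3 deps=(None,None) exec_start@3 write@6
I3 mul r4: issue@4 deps=(None,2) exec_start@6 write@9
I4 add r1: issue@5 deps=(None,0) exec_start@5 write@7
I5 mul r2: issue@6 deps=(0,4) exec_start@7 write@9
I6 add r2: issue@7 deps=(3,4) exec_start@9 write@11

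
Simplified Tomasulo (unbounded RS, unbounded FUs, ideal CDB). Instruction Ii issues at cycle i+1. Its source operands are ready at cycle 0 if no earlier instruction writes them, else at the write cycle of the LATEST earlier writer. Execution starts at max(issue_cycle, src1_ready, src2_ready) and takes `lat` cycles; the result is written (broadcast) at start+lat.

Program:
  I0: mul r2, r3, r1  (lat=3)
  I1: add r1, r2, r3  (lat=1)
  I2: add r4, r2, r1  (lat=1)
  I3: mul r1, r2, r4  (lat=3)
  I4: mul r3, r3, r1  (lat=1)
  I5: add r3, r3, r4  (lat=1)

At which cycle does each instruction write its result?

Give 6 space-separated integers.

I0 mul r2: issue@1 deps=(None,None) exec_start@1 write@4
I1 add r1: issue@2 deps=(0,None) exec_start@4 write@5
I2 add r4: issue@3 deps=(0,1) exec_start@5 write@6
I3 mul r1: issue@4 deps=(0,2) exec_start@6 write@9
I4 mul r3: issue@5 deps=(None,3) exec_start@9 write@10
I5 add r3: issue@6 deps=(4,2) exec_start@10 write@11

Answer: 4 5 6 9 10 11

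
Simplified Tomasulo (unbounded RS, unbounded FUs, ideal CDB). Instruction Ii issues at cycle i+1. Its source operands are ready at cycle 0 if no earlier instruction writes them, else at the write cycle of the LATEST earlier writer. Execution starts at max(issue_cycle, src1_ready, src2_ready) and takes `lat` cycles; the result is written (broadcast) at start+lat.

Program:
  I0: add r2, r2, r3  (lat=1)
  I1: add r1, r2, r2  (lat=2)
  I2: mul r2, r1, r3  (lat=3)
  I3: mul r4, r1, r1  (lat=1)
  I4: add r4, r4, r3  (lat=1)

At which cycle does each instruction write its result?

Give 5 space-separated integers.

I0 add r2: issue@1 deps=(None,None) exec_start@1 write@2
I1 add r1: issue@2 deps=(0,0) exec_start@2 write@4
I2 mul r2: issue@3 deps=(1,None) exec_start@4 write@7
I3 mul r4: issue@4 deps=(1,1) exec_start@4 write@5
I4 add r4: issue@5 deps=(3,None) exec_start@5 write@6

Answer: 2 4 7 5 6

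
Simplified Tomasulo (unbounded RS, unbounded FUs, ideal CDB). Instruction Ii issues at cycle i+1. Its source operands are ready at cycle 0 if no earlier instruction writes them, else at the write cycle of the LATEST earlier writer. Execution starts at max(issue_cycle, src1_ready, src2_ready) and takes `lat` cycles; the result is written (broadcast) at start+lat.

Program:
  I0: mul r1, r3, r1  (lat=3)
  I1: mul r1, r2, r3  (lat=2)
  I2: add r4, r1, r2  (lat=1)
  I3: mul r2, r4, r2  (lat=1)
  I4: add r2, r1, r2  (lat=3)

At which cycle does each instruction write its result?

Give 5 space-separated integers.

I0 mul r1: issue@1 deps=(None,None) exec_start@1 write@4
I1 mul r1: issue@2 deps=(None,None) exec_start@2 write@4
I2 add r4: issue@3 deps=(1,None) exec_start@4 write@5
I3 mul r2: issue@4 deps=(2,None) exec_start@5 write@6
I4 add r2: issue@5 deps=(1,3) exec_start@6 write@9

Answer: 4 4 5 6 9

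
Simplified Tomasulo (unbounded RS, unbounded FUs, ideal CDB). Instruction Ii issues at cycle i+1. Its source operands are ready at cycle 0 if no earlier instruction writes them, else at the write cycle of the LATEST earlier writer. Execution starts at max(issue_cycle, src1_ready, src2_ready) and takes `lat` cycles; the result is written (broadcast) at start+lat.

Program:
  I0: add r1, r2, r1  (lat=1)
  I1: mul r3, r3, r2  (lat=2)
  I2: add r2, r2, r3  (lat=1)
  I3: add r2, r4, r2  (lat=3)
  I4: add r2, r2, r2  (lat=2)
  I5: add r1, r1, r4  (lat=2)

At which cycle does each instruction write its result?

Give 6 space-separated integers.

I0 add r1: issue@1 deps=(None,None) exec_start@1 write@2
I1 mul r3: issue@2 deps=(None,None) exec_start@2 write@4
I2 add r2: issue@3 deps=(None,1) exec_start@4 write@5
I3 add r2: issue@4 deps=(None,2) exec_start@5 write@8
I4 add r2: issue@5 deps=(3,3) exec_start@8 write@10
I5 add r1: issue@6 deps=(0,None) exec_start@6 write@8

Answer: 2 4 5 8 10 8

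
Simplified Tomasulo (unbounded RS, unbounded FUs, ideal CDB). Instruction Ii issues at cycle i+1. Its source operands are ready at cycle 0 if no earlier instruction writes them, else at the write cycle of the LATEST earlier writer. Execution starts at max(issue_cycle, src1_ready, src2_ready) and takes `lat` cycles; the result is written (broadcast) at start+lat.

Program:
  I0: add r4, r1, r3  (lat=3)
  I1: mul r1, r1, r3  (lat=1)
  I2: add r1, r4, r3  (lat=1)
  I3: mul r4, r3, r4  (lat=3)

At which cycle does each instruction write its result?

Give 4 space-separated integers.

Answer: 4 3 5 7

Derivation:
I0 add r4: issue@1 deps=(None,None) exec_start@1 write@4
I1 mul r1: issue@2 deps=(None,None) exec_start@2 write@3
I2 add r1: issue@3 deps=(0,None) exec_start@4 write@5
I3 mul r4: issue@4 deps=(None,0) exec_start@4 write@7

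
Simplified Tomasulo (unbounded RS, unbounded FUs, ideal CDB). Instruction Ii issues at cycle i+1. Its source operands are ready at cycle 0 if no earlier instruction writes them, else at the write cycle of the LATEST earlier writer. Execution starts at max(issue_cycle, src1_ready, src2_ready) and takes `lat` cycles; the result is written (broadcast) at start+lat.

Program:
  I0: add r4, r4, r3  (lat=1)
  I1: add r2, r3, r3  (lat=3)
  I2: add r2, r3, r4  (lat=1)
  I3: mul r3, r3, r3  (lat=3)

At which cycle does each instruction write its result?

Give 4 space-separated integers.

I0 add r4: issue@1 deps=(None,None) exec_start@1 write@2
I1 add r2: issue@2 deps=(None,None) exec_start@2 write@5
I2 add r2: issue@3 deps=(None,0) exec_start@3 write@4
I3 mul r3: issue@4 deps=(None,None) exec_start@4 write@7

Answer: 2 5 4 7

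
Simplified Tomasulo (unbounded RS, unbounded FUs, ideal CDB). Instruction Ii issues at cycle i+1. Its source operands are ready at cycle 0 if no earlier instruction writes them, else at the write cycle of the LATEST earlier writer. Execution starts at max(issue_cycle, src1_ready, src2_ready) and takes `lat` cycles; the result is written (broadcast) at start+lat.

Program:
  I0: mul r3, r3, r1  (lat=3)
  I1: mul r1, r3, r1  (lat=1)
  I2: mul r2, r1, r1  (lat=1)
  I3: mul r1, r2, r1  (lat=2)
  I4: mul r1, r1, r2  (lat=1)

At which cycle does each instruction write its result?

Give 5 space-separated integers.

I0 mul r3: issue@1 deps=(None,None) exec_start@1 write@4
I1 mul r1: issue@2 deps=(0,None) exec_start@4 write@5
I2 mul r2: issue@3 deps=(1,1) exec_start@5 write@6
I3 mul r1: issue@4 deps=(2,1) exec_start@6 write@8
I4 mul r1: issue@5 deps=(3,2) exec_start@8 write@9

Answer: 4 5 6 8 9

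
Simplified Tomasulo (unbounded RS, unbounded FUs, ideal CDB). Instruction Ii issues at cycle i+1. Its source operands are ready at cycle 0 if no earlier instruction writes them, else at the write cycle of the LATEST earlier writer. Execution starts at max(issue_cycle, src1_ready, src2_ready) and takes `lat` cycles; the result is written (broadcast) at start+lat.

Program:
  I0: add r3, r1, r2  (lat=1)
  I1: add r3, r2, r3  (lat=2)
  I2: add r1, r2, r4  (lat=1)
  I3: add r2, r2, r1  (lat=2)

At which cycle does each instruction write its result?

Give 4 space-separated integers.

Answer: 2 4 4 6

Derivation:
I0 add r3: issue@1 deps=(None,None) exec_start@1 write@2
I1 add r3: issue@2 deps=(None,0) exec_start@2 write@4
I2 add r1: issue@3 deps=(None,None) exec_start@3 write@4
I3 add r2: issue@4 deps=(None,2) exec_start@4 write@6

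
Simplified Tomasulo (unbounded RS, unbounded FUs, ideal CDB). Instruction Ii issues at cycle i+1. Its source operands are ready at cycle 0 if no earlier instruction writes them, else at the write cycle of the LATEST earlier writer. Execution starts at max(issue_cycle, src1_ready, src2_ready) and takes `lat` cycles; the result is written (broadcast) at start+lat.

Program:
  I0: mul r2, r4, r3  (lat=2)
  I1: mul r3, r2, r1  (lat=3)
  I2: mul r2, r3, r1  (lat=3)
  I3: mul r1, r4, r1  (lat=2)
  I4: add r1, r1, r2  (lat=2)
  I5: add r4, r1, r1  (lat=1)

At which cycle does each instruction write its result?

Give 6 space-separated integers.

I0 mul r2: issue@1 deps=(None,None) exec_start@1 write@3
I1 mul r3: issue@2 deps=(0,None) exec_start@3 write@6
I2 mul r2: issue@3 deps=(1,None) exec_start@6 write@9
I3 mul r1: issue@4 deps=(None,None) exec_start@4 write@6
I4 add r1: issue@5 deps=(3,2) exec_start@9 write@11
I5 add r4: issue@6 deps=(4,4) exec_start@11 write@12

Answer: 3 6 9 6 11 12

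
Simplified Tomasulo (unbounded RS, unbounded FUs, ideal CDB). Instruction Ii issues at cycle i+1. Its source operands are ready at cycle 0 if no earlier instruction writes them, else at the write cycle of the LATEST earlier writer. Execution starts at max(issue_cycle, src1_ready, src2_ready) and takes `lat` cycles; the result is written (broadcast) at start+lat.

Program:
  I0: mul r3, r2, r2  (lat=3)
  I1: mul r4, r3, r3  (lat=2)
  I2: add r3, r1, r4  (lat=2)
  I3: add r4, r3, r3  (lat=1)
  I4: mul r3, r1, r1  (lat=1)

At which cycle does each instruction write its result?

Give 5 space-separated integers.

Answer: 4 6 8 9 6

Derivation:
I0 mul r3: issue@1 deps=(None,None) exec_start@1 write@4
I1 mul r4: issue@2 deps=(0,0) exec_start@4 write@6
I2 add r3: issue@3 deps=(None,1) exec_start@6 write@8
I3 add r4: issue@4 deps=(2,2) exec_start@8 write@9
I4 mul r3: issue@5 deps=(None,None) exec_start@5 write@6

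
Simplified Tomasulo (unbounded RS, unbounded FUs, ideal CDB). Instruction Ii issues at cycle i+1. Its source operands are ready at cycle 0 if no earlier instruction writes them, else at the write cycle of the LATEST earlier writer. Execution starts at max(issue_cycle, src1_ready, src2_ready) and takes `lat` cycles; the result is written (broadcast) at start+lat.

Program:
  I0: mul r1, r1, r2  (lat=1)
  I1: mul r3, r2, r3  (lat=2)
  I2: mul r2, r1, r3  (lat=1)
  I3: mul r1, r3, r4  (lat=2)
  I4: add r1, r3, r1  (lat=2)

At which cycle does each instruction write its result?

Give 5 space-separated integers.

I0 mul r1: issue@1 deps=(None,None) exec_start@1 write@2
I1 mul r3: issue@2 deps=(None,None) exec_start@2 write@4
I2 mul r2: issue@3 deps=(0,1) exec_start@4 write@5
I3 mul r1: issue@4 deps=(1,None) exec_start@4 write@6
I4 add r1: issue@5 deps=(1,3) exec_start@6 write@8

Answer: 2 4 5 6 8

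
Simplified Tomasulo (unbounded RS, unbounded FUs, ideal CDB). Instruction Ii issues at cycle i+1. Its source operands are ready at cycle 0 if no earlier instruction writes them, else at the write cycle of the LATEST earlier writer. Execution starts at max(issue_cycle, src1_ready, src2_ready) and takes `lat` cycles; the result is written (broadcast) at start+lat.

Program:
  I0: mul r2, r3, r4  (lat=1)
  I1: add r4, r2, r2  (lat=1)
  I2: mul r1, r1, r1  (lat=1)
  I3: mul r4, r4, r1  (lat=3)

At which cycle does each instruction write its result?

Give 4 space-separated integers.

Answer: 2 3 4 7

Derivation:
I0 mul r2: issue@1 deps=(None,None) exec_start@1 write@2
I1 add r4: issue@2 deps=(0,0) exec_start@2 write@3
I2 mul r1: issue@3 deps=(None,None) exec_start@3 write@4
I3 mul r4: issue@4 deps=(1,2) exec_start@4 write@7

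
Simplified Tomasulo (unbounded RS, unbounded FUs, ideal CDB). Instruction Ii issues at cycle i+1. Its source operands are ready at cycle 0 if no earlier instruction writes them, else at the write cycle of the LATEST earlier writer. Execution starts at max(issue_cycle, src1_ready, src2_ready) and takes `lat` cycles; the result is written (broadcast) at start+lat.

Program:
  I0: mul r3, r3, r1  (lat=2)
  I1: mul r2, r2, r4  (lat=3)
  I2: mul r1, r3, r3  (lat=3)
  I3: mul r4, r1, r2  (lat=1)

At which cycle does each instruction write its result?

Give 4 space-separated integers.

Answer: 3 5 6 7

Derivation:
I0 mul r3: issue@1 deps=(None,None) exec_start@1 write@3
I1 mul r2: issue@2 deps=(None,None) exec_start@2 write@5
I2 mul r1: issue@3 deps=(0,0) exec_start@3 write@6
I3 mul r4: issue@4 deps=(2,1) exec_start@6 write@7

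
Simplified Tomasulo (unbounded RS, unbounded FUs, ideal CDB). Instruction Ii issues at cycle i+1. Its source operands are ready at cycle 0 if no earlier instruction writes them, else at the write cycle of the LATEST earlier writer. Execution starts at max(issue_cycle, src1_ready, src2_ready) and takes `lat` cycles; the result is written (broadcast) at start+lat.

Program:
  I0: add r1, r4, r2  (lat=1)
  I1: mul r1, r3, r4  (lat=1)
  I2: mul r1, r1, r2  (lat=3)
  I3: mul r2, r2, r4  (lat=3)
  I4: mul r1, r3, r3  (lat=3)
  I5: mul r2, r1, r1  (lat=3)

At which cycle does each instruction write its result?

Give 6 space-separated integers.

Answer: 2 3 6 7 8 11

Derivation:
I0 add r1: issue@1 deps=(None,None) exec_start@1 write@2
I1 mul r1: issue@2 deps=(None,None) exec_start@2 write@3
I2 mul r1: issue@3 deps=(1,None) exec_start@3 write@6
I3 mul r2: issue@4 deps=(None,None) exec_start@4 write@7
I4 mul r1: issue@5 deps=(None,None) exec_start@5 write@8
I5 mul r2: issue@6 deps=(4,4) exec_start@8 write@11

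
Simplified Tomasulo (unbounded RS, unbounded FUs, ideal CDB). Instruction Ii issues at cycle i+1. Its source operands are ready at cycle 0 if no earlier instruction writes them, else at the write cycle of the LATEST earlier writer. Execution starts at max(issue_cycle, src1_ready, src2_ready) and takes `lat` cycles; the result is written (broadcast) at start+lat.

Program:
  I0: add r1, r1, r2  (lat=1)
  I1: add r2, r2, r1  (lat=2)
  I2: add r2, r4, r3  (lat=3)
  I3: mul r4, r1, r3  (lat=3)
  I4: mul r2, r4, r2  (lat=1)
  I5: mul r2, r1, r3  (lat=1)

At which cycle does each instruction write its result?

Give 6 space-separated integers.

Answer: 2 4 6 7 8 7

Derivation:
I0 add r1: issue@1 deps=(None,None) exec_start@1 write@2
I1 add r2: issue@2 deps=(None,0) exec_start@2 write@4
I2 add r2: issue@3 deps=(None,None) exec_start@3 write@6
I3 mul r4: issue@4 deps=(0,None) exec_start@4 write@7
I4 mul r2: issue@5 deps=(3,2) exec_start@7 write@8
I5 mul r2: issue@6 deps=(0,None) exec_start@6 write@7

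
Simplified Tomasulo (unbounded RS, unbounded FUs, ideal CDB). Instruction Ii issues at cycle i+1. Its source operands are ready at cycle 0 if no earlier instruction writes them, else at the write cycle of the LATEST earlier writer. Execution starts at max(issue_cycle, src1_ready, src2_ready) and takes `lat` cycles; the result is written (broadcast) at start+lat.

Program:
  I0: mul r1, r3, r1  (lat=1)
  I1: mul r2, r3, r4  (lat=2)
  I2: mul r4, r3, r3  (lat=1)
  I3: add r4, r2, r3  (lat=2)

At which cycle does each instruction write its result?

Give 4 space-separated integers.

I0 mul r1: issue@1 deps=(None,None) exec_start@1 write@2
I1 mul r2: issue@2 deps=(None,None) exec_start@2 write@4
I2 mul r4: issue@3 deps=(None,None) exec_start@3 write@4
I3 add r4: issue@4 deps=(1,None) exec_start@4 write@6

Answer: 2 4 4 6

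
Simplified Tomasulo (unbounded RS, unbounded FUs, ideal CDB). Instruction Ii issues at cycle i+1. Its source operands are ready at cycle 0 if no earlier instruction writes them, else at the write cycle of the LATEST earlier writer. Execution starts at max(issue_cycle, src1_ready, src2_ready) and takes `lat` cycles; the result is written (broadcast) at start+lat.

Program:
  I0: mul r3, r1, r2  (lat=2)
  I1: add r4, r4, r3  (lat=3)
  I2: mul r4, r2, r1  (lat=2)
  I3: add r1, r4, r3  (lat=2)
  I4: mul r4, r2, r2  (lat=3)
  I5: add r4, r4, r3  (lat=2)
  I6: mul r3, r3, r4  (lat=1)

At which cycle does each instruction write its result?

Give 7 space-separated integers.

Answer: 3 6 5 7 8 10 11

Derivation:
I0 mul r3: issue@1 deps=(None,None) exec_start@1 write@3
I1 add r4: issue@2 deps=(None,0) exec_start@3 write@6
I2 mul r4: issue@3 deps=(None,None) exec_start@3 write@5
I3 add r1: issue@4 deps=(2,0) exec_start@5 write@7
I4 mul r4: issue@5 deps=(None,None) exec_start@5 write@8
I5 add r4: issue@6 deps=(4,0) exec_start@8 write@10
I6 mul r3: issue@7 deps=(0,5) exec_start@10 write@11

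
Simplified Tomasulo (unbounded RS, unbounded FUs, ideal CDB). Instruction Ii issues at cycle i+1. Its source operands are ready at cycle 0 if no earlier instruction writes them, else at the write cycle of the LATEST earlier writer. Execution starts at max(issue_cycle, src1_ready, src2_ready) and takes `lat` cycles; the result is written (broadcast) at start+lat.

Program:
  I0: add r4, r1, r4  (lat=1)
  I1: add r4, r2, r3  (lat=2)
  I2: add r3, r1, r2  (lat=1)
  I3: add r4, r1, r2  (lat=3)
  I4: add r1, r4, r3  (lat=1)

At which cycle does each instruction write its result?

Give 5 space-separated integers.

Answer: 2 4 4 7 8

Derivation:
I0 add r4: issue@1 deps=(None,None) exec_start@1 write@2
I1 add r4: issue@2 deps=(None,None) exec_start@2 write@4
I2 add r3: issue@3 deps=(None,None) exec_start@3 write@4
I3 add r4: issue@4 deps=(None,None) exec_start@4 write@7
I4 add r1: issue@5 deps=(3,2) exec_start@7 write@8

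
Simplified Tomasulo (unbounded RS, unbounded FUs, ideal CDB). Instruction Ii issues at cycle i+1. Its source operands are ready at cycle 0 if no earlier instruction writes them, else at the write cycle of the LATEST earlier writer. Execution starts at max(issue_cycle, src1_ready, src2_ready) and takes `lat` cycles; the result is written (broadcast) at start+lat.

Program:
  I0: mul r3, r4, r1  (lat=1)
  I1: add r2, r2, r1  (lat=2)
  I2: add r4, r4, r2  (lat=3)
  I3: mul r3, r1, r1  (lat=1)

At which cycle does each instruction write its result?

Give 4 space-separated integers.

I0 mul r3: issue@1 deps=(None,None) exec_start@1 write@2
I1 add r2: issue@2 deps=(None,None) exec_start@2 write@4
I2 add r4: issue@3 deps=(None,1) exec_start@4 write@7
I3 mul r3: issue@4 deps=(None,None) exec_start@4 write@5

Answer: 2 4 7 5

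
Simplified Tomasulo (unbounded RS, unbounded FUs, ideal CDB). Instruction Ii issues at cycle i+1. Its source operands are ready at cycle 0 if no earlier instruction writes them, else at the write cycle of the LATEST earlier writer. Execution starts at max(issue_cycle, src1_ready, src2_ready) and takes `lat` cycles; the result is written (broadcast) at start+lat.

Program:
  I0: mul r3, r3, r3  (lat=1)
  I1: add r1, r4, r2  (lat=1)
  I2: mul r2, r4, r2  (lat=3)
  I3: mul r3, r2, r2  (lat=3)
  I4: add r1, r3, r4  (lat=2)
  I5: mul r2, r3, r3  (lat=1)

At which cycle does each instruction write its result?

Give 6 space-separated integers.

I0 mul r3: issue@1 deps=(None,None) exec_start@1 write@2
I1 add r1: issue@2 deps=(None,None) exec_start@2 write@3
I2 mul r2: issue@3 deps=(None,None) exec_start@3 write@6
I3 mul r3: issue@4 deps=(2,2) exec_start@6 write@9
I4 add r1: issue@5 deps=(3,None) exec_start@9 write@11
I5 mul r2: issue@6 deps=(3,3) exec_start@9 write@10

Answer: 2 3 6 9 11 10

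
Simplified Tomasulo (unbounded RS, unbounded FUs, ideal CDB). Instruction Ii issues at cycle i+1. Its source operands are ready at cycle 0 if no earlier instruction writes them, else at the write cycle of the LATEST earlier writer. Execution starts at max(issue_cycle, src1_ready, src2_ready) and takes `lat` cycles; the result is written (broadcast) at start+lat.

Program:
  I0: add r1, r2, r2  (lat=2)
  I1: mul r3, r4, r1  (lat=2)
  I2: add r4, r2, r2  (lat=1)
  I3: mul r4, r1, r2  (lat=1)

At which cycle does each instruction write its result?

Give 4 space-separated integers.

I0 add r1: issue@1 deps=(None,None) exec_start@1 write@3
I1 mul r3: issue@2 deps=(None,0) exec_start@3 write@5
I2 add r4: issue@3 deps=(None,None) exec_start@3 write@4
I3 mul r4: issue@4 deps=(0,None) exec_start@4 write@5

Answer: 3 5 4 5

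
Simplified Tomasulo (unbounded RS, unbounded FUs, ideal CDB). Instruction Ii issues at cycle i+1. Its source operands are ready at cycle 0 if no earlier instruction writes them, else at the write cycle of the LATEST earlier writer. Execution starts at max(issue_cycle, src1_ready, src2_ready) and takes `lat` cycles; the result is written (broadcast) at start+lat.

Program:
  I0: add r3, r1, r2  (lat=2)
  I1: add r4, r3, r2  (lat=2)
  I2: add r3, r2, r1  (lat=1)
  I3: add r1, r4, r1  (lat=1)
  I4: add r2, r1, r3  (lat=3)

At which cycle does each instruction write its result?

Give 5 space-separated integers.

I0 add r3: issue@1 deps=(None,None) exec_start@1 write@3
I1 add r4: issue@2 deps=(0,None) exec_start@3 write@5
I2 add r3: issue@3 deps=(None,None) exec_start@3 write@4
I3 add r1: issue@4 deps=(1,None) exec_start@5 write@6
I4 add r2: issue@5 deps=(3,2) exec_start@6 write@9

Answer: 3 5 4 6 9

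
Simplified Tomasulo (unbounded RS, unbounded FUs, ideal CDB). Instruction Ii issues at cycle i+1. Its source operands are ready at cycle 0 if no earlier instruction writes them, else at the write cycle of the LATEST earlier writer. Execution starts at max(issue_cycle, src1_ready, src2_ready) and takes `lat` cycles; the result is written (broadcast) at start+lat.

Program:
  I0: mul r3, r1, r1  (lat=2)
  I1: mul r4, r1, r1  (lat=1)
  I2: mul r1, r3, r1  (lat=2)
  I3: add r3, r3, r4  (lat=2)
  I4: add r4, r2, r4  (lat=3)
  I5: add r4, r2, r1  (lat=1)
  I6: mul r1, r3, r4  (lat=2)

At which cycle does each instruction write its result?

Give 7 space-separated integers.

Answer: 3 3 5 6 8 7 9

Derivation:
I0 mul r3: issue@1 deps=(None,None) exec_start@1 write@3
I1 mul r4: issue@2 deps=(None,None) exec_start@2 write@3
I2 mul r1: issue@3 deps=(0,None) exec_start@3 write@5
I3 add r3: issue@4 deps=(0,1) exec_start@4 write@6
I4 add r4: issue@5 deps=(None,1) exec_start@5 write@8
I5 add r4: issue@6 deps=(None,2) exec_start@6 write@7
I6 mul r1: issue@7 deps=(3,5) exec_start@7 write@9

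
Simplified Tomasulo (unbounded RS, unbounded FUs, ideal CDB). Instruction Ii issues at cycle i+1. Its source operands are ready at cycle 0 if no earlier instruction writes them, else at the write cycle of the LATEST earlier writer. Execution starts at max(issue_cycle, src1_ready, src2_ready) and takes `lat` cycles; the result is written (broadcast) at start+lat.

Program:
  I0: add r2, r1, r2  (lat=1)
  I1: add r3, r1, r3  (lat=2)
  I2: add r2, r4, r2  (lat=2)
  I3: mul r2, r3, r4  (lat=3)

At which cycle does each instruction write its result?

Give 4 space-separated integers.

I0 add r2: issue@1 deps=(None,None) exec_start@1 write@2
I1 add r3: issue@2 deps=(None,None) exec_start@2 write@4
I2 add r2: issue@3 deps=(None,0) exec_start@3 write@5
I3 mul r2: issue@4 deps=(1,None) exec_start@4 write@7

Answer: 2 4 5 7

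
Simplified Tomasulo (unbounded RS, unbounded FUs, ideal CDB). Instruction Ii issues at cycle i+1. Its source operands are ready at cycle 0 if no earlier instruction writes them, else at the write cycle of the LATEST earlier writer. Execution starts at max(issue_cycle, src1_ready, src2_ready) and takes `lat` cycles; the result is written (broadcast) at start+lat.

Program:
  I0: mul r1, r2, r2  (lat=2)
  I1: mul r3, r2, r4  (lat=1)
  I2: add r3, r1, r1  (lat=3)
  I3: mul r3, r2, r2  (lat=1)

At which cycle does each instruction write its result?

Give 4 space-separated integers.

I0 mul r1: issue@1 deps=(None,None) exec_start@1 write@3
I1 mul r3: issue@2 deps=(None,None) exec_start@2 write@3
I2 add r3: issue@3 deps=(0,0) exec_start@3 write@6
I3 mul r3: issue@4 deps=(None,None) exec_start@4 write@5

Answer: 3 3 6 5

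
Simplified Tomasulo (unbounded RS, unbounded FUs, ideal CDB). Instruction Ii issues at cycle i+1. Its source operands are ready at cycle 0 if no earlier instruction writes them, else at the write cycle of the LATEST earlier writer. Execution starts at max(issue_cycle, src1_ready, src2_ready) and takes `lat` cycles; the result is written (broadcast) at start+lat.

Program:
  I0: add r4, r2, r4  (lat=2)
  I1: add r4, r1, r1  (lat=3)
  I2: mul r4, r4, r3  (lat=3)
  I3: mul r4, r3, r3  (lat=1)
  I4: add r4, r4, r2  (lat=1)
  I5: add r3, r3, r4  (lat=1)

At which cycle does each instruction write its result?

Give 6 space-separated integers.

Answer: 3 5 8 5 6 7

Derivation:
I0 add r4: issue@1 deps=(None,None) exec_start@1 write@3
I1 add r4: issue@2 deps=(None,None) exec_start@2 write@5
I2 mul r4: issue@3 deps=(1,None) exec_start@5 write@8
I3 mul r4: issue@4 deps=(None,None) exec_start@4 write@5
I4 add r4: issue@5 deps=(3,None) exec_start@5 write@6
I5 add r3: issue@6 deps=(None,4) exec_start@6 write@7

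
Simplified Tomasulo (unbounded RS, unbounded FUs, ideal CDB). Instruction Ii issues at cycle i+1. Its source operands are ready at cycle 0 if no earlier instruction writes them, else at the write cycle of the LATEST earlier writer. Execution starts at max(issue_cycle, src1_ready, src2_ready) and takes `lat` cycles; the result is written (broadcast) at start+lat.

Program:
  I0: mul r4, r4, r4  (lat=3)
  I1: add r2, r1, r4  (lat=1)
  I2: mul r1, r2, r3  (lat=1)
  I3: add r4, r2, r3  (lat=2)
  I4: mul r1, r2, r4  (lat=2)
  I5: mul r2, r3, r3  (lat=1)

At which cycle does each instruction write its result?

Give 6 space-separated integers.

I0 mul r4: issue@1 deps=(None,None) exec_start@1 write@4
I1 add r2: issue@2 deps=(None,0) exec_start@4 write@5
I2 mul r1: issue@3 deps=(1,None) exec_start@5 write@6
I3 add r4: issue@4 deps=(1,None) exec_start@5 write@7
I4 mul r1: issue@5 deps=(1,3) exec_start@7 write@9
I5 mul r2: issue@6 deps=(None,None) exec_start@6 write@7

Answer: 4 5 6 7 9 7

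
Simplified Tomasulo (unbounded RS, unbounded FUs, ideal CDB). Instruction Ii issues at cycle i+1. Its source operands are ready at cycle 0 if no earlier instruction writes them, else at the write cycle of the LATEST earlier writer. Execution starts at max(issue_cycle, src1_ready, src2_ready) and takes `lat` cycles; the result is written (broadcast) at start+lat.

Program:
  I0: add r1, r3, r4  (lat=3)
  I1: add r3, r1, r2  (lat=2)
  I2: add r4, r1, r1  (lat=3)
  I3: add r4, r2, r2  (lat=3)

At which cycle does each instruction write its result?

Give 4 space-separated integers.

Answer: 4 6 7 7

Derivation:
I0 add r1: issue@1 deps=(None,None) exec_start@1 write@4
I1 add r3: issue@2 deps=(0,None) exec_start@4 write@6
I2 add r4: issue@3 deps=(0,0) exec_start@4 write@7
I3 add r4: issue@4 deps=(None,None) exec_start@4 write@7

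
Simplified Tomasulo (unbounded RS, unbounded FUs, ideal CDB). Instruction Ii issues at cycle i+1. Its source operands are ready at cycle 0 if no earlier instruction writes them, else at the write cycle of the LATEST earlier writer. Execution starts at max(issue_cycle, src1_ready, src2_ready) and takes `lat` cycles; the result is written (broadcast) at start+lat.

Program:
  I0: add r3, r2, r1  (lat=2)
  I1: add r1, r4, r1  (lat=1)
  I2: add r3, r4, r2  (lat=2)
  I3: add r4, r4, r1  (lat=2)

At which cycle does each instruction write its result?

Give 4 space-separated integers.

I0 add r3: issue@1 deps=(None,None) exec_start@1 write@3
I1 add r1: issue@2 deps=(None,None) exec_start@2 write@3
I2 add r3: issue@3 deps=(None,None) exec_start@3 write@5
I3 add r4: issue@4 deps=(None,1) exec_start@4 write@6

Answer: 3 3 5 6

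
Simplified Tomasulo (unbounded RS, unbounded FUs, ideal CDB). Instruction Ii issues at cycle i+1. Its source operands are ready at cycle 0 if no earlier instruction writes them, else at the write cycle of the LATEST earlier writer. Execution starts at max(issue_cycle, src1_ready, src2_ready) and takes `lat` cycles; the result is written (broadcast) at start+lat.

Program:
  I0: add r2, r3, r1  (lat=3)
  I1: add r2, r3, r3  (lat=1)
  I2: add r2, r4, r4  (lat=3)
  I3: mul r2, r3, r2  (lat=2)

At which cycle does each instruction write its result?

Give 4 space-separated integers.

I0 add r2: issue@1 deps=(None,None) exec_start@1 write@4
I1 add r2: issue@2 deps=(None,None) exec_start@2 write@3
I2 add r2: issue@3 deps=(None,None) exec_start@3 write@6
I3 mul r2: issue@4 deps=(None,2) exec_start@6 write@8

Answer: 4 3 6 8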